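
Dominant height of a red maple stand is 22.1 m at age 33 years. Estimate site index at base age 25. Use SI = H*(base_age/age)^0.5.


Formula: SI = H_dom * (base_age / age)^0.5
Age ratio = 25 / 33 = 0.75758
sqrt(age_ratio) = 0.87039
SI = 22.1 * 0.87039 = 19.2 m

19.2


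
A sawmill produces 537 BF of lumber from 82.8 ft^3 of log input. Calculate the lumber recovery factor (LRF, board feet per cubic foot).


Formula: LRF = Lumber Output (BF) / Log Input (ft^3)
LRF = 537 BF / 82.8 ft^3
LRF = 6.49 BF/ft^3

6.49


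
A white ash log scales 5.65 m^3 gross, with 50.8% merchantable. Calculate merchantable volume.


Formula: MV = V_total * (merchantable_pct / 100)
Merchantable fraction = 50.8% / 100 = 0.508
MV = 5.65 m^3 * 0.508 = 2.87 m^3

2.87


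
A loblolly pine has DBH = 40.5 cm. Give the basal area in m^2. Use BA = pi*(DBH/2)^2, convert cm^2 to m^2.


Formula: BA = pi * (DBH/2)^2 / 10000  (cm^2 to m^2)
Radius = DBH/2 = 40.5/2 = 20.25 cm
BA = pi * 20.25^2 / 10000
   = 1288.2493 cm^2 / 10000
   = 0.1288 m^2

0.1288


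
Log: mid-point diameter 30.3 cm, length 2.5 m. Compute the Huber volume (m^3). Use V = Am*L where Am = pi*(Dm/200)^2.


Huber: V = Am * L,  Am = pi*(Dm/200)^2
Am = pi*(30.3/200)^2 = 0.072107 m^2
V = 0.072107*2.5 = 0.1803 m^3

0.1803


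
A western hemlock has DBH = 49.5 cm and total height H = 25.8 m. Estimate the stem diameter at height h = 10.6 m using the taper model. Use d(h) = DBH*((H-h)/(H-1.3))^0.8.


Taper: d(h) = DBH * ((H - h) / (H - 1.3))^0.8
Numerator = H - h = 25.8 - 10.6 = 15.2 m
Denominator = H - 1.3 = 25.8 - 1.3 = 24.5 m
Ratio = 15.2 / 24.5 = 0.62041
d = 49.5 * 0.62041^0.8 = 33.8 cm

33.8


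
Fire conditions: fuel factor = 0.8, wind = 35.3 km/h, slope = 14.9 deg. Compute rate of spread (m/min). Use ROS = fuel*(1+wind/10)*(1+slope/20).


Formula: ROS = fuel * (1 + wind/10) * (1 + slope/20)
Wind factor = 1 + 35.3/10 = 4.53
Slope factor = 1 + 14.9/20 = 1.745
ROS = 0.8 * 4.53 * 1.745 = 6.32 m/min

6.32


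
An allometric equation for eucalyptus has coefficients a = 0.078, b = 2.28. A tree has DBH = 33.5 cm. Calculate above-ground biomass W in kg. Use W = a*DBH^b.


Formula: W = a * DBH^b  (allometric power law)
DBH^b = 33.5^2.28 = 2999.8681
W = 0.078 * 2999.8681 = 234.0 kg

234.0


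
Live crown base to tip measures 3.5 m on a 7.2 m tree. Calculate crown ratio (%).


Formula: Crown Ratio = (Crown Length / Total Height) * 100
CR = (3.5 m / 7.2 m) * 100
CR = 0.4861 * 100 = 48.6%

48.6


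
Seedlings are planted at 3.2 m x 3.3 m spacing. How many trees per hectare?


Formula: TPH = 10000 m^2/ha / (spacing_x * spacing_y)
Area per tree = 3.2 m * 3.3 m = 10.56 m^2
TPH = 10000 / 10.56 = 947 trees/ha

947


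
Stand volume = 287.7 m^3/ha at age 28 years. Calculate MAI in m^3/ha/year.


Formula: MAI = Total Volume / Stand Age
MAI = 287.7 m^3/ha / 28 years
MAI = 10.28 m^3/ha/year

10.28


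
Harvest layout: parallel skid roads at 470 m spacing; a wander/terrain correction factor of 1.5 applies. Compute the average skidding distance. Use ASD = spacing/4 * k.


Formula: ASD = (spacing / 4) * correction
Uncorrected distance = spacing / 4 = 470 / 4 = 117.5 m
ASD = 117.5 * 1.5 = 176 m

176


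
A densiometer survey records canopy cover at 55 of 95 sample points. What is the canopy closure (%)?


Formula: Canopy closure = covered points / total points * 100
Closure = 55 / 95 * 100
Closure = 0.5789 * 100 = 57.9%

57.9


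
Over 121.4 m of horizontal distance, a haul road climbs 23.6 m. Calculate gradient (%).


Formula: Gradient = rise / run * 100
Gradient = 23.6 / 121.4 * 100 = 19.4%

19.4


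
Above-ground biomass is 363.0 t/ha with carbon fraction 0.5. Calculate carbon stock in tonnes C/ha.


Formula: Carbon Stock = Biomass * Carbon Fraction
C = 363.0 t/ha * 0.5
C = 181.5 t C/ha

181.5


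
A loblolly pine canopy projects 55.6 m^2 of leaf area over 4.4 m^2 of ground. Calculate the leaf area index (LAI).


Formula: LAI = total leaf area / ground area  (dimensionless)
LAI = 55.6 m^2 / 4.4 m^2
LAI = 12.64

12.64


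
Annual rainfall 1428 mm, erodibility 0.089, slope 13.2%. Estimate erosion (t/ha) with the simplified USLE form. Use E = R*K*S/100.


Formula: E = R * K * S / 100  (simplified USLE)
R * K = 1428 * 0.089 = 127.092
E = 127.092 * 13.2 / 100 = 16.78 t/ha

16.78


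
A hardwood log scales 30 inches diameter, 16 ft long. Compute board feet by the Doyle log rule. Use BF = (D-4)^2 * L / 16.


Doyle: BF = (D - 4)^2 * L / 16
Adjusted diameter = 30 - 4 = 26 in
(D-4)^2 = 26^2 = 676
BF = 676 * 16 / 16 = 676 BF

676


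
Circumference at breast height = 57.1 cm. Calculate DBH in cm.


Formula: DBH = C / pi
DBH = 57.1 / pi
pi = 3.14159...
DBH = 18.2 cm

18.2


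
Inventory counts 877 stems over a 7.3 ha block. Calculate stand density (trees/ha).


Formula: Stand Density = N_trees / Area_ha
Density = 877 trees / 7.3 ha
Density = 120 trees/ha

120


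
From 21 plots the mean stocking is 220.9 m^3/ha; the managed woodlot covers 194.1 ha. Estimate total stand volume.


Formula: Total Volume = Mean Volume per ha * Total Area
Total Volume = 220.9 m^3/ha * 194.1 ha
Total Volume = 42877 m^3

42877


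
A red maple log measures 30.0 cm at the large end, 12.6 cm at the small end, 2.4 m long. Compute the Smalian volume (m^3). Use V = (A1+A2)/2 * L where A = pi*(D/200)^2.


Smalian: V = (A1 + A2)/2 * L,  A = pi*(D/200)^2
A1 = pi*(30.0/200)^2 = 0.070686 m^2
A2 = pi*(12.6/200)^2 = 0.012469 m^2
V = (0.070686+0.012469)/2*2.4 = 0.0998 m^3

0.0998


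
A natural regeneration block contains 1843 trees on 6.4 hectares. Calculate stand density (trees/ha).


Formula: Stand Density = N_trees / Area_ha
Density = 1843 trees / 6.4 ha
Density = 288 trees/ha

288


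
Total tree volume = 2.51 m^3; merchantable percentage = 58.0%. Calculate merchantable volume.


Formula: MV = V_total * (merchantable_pct / 100)
Merchantable fraction = 58.0% / 100 = 0.58
MV = 2.51 m^3 * 0.58 = 1.456 m^3

1.456


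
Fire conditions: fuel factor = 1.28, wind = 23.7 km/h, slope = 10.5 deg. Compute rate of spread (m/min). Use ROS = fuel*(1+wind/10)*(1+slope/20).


Formula: ROS = fuel * (1 + wind/10) * (1 + slope/20)
Wind factor = 1 + 23.7/10 = 3.37
Slope factor = 1 + 10.5/20 = 1.525
ROS = 1.28 * 3.37 * 1.525 = 6.58 m/min

6.58


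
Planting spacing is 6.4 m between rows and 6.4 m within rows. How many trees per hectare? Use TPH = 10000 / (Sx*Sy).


Formula: TPH = 10000 m^2/ha / (spacing_x * spacing_y)
Area per tree = 6.4 m * 6.4 m = 40.96 m^2
TPH = 10000 / 40.96 = 244 trees/ha

244


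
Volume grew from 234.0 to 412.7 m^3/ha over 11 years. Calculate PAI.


Formula: PAI = (V_T2 - V_T1) / (T2 - T1)
Volume increment = 412.7 - 234.0 = 178.7 m^3/ha
PAI = 178.7 / 11 = 16.25 m^3/ha/year

16.25


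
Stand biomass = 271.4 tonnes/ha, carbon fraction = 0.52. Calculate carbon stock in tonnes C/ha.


Formula: Carbon Stock = Biomass * Carbon Fraction
C = 271.4 t/ha * 0.52
C = 141.1 t C/ha

141.1


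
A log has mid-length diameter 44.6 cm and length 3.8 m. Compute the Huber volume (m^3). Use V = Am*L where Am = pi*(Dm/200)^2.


Huber: V = Am * L,  Am = pi*(Dm/200)^2
Am = pi*(44.6/200)^2 = 0.156228 m^2
V = 0.156228*3.8 = 0.5937 m^3

0.5937


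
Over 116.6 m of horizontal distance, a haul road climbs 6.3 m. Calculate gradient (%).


Formula: Gradient = rise / run * 100
Gradient = 6.3 / 116.6 * 100 = 5.4%

5.4


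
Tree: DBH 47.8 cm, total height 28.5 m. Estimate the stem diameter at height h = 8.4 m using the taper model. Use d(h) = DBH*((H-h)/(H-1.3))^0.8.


Taper: d(h) = DBH * ((H - h) / (H - 1.3))^0.8
Numerator = H - h = 28.5 - 8.4 = 20.1 m
Denominator = H - 1.3 = 28.5 - 1.3 = 27.2 m
Ratio = 20.1 / 27.2 = 0.73897
d = 47.8 * 0.73897^0.8 = 37.5 cm

37.5


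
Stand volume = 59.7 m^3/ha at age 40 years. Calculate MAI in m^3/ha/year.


Formula: MAI = Total Volume / Stand Age
MAI = 59.7 m^3/ha / 40 years
MAI = 1.49 m^3/ha/year

1.49


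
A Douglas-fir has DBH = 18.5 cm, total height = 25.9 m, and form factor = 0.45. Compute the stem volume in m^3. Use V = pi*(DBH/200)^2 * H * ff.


Formula: V = pi * (DBH/200)^2 * H * ff
Radius = DBH/200 = 18.5/200 = 0.0925 m
Radius^2 = 0.0925^2 = 0.00855625 m^2
V = pi * 0.00855625 * 25.9 * 0.45
V = 0.313 m^3

0.313


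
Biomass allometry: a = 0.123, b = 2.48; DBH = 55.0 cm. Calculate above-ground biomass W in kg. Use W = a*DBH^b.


Formula: W = a * DBH^b  (allometric power law)
DBH^b = 55.0^2.48 = 20706.1554
W = 0.123 * 20706.1554 = 2546.9 kg

2546.9


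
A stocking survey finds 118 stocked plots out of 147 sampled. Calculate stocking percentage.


Formula: Stocking % = stocked plots / total plots * 100
Stocking = 118 / 147 * 100
Stocking = 0.8027 * 100 = 80.3%

80.3


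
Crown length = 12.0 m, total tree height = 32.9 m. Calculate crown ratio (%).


Formula: Crown Ratio = (Crown Length / Total Height) * 100
CR = (12.0 m / 32.9 m) * 100
CR = 0.3647 * 100 = 36.5%

36.5


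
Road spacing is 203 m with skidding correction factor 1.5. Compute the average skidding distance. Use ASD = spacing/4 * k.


Formula: ASD = (spacing / 4) * correction
Uncorrected distance = spacing / 4 = 203 / 4 = 50.75 m
ASD = 50.75 * 1.5 = 76 m

76


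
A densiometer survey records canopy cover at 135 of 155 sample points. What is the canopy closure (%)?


Formula: Canopy closure = covered points / total points * 100
Closure = 135 / 155 * 100
Closure = 0.871 * 100 = 87.1%

87.1


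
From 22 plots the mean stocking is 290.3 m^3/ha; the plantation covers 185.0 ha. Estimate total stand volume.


Formula: Total Volume = Mean Volume per ha * Total Area
Total Volume = 290.3 m^3/ha * 185.0 ha
Total Volume = 53706 m^3

53706


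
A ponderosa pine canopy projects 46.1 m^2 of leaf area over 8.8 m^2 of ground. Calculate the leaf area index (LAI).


Formula: LAI = total leaf area / ground area  (dimensionless)
LAI = 46.1 m^2 / 8.8 m^2
LAI = 5.24

5.24


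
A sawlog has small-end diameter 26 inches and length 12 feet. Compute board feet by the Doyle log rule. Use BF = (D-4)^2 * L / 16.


Doyle: BF = (D - 4)^2 * L / 16
Adjusted diameter = 26 - 4 = 22 in
(D-4)^2 = 22^2 = 484
BF = 484 * 12 / 16 = 363 BF

363


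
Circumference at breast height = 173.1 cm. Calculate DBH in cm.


Formula: DBH = C / pi
DBH = 173.1 / pi
pi = 3.14159...
DBH = 55.1 cm

55.1


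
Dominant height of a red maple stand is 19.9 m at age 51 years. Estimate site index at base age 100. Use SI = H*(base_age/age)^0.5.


Formula: SI = H_dom * (base_age / age)^0.5
Age ratio = 100 / 51 = 1.96078
sqrt(age_ratio) = 1.40028
SI = 19.9 * 1.40028 = 27.9 m

27.9


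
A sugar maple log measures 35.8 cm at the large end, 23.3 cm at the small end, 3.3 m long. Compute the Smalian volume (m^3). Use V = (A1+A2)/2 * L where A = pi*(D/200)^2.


Smalian: V = (A1 + A2)/2 * L,  A = pi*(D/200)^2
A1 = pi*(35.8/200)^2 = 0.10066 m^2
A2 = pi*(23.3/200)^2 = 0.042638 m^2
V = (0.10066+0.042638)/2*3.3 = 0.2364 m^3

0.2364


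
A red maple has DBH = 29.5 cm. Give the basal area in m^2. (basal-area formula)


Formula: BA = pi * (DBH/2)^2 / 10000  (cm^2 to m^2)
Radius = DBH/2 = 29.5/2 = 14.75 cm
BA = pi * 14.75^2 / 10000
   = 683.4928 cm^2 / 10000
   = 0.0683 m^2

0.0683


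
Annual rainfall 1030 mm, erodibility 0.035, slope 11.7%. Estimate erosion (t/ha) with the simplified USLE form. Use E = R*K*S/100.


Formula: E = R * K * S / 100  (simplified USLE)
R * K = 1030 * 0.035 = 36.05
E = 36.05 * 11.7 / 100 = 4.22 t/ha

4.22


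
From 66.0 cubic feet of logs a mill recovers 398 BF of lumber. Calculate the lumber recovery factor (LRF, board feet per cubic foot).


Formula: LRF = Lumber Output (BF) / Log Input (ft^3)
LRF = 398 BF / 66.0 ft^3
LRF = 6.03 BF/ft^3

6.03


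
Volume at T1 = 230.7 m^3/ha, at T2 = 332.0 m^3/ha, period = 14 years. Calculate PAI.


Formula: PAI = (V_T2 - V_T1) / (T2 - T1)
Volume increment = 332.0 - 230.7 = 101.3 m^3/ha
PAI = 101.3 / 14 = 7.24 m^3/ha/year

7.24


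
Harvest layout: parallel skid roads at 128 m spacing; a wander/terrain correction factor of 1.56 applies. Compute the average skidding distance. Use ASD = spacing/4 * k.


Formula: ASD = (spacing / 4) * correction
Uncorrected distance = spacing / 4 = 128 / 4 = 32 m
ASD = 32 * 1.56 = 50 m

50


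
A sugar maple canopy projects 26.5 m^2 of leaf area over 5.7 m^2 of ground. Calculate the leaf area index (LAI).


Formula: LAI = total leaf area / ground area  (dimensionless)
LAI = 26.5 m^2 / 5.7 m^2
LAI = 4.65

4.65


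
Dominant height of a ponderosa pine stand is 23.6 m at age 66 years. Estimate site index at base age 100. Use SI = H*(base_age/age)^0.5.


Formula: SI = H_dom * (base_age / age)^0.5
Age ratio = 100 / 66 = 1.51515
sqrt(age_ratio) = 1.23091
SI = 23.6 * 1.23091 = 29.0 m

29.0


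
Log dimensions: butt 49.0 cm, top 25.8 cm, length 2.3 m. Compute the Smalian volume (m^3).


Smalian: V = (A1 + A2)/2 * L,  A = pi*(D/200)^2
A1 = pi*(49.0/200)^2 = 0.188574 m^2
A2 = pi*(25.8/200)^2 = 0.052279 m^2
V = (0.188574+0.052279)/2*2.3 = 0.277 m^3

0.277


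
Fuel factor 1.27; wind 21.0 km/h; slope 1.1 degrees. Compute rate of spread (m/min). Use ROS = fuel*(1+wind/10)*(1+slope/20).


Formula: ROS = fuel * (1 + wind/10) * (1 + slope/20)
Wind factor = 1 + 21.0/10 = 3.1
Slope factor = 1 + 1.1/20 = 1.055
ROS = 1.27 * 3.1 * 1.055 = 4.15 m/min

4.15


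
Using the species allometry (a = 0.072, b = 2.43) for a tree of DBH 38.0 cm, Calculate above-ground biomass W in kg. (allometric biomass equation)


Formula: W = a * DBH^b  (allometric power law)
DBH^b = 38.0^2.43 = 6900.398
W = 0.072 * 6900.398 = 496.8 kg

496.8


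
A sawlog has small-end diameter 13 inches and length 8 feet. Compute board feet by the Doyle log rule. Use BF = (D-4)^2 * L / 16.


Doyle: BF = (D - 4)^2 * L / 16
Adjusted diameter = 13 - 4 = 9 in
(D-4)^2 = 9^2 = 81
BF = 81 * 8 / 16 = 41 BF

41


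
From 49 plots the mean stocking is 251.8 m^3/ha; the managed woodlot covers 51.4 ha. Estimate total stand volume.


Formula: Total Volume = Mean Volume per ha * Total Area
Total Volume = 251.8 m^3/ha * 51.4 ha
Total Volume = 12943 m^3

12943


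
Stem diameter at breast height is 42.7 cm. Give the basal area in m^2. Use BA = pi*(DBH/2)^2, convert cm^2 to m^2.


Formula: BA = pi * (DBH/2)^2 / 10000  (cm^2 to m^2)
Radius = DBH/2 = 42.7/2 = 21.35 cm
BA = pi * 21.35^2 / 10000
   = 1432.0086 cm^2 / 10000
   = 0.1432 m^2

0.1432


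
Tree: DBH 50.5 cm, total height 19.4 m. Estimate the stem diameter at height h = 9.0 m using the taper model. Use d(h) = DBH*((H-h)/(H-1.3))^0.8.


Taper: d(h) = DBH * ((H - h) / (H - 1.3))^0.8
Numerator = H - h = 19.4 - 9.0 = 10.4 m
Denominator = H - 1.3 = 19.4 - 1.3 = 18.1 m
Ratio = 10.4 / 18.1 = 0.57459
d = 50.5 * 0.57459^0.8 = 32.4 cm

32.4


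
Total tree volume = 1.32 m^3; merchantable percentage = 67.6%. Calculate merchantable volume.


Formula: MV = V_total * (merchantable_pct / 100)
Merchantable fraction = 67.6% / 100 = 0.676
MV = 1.32 m^3 * 0.676 = 0.892 m^3

0.892


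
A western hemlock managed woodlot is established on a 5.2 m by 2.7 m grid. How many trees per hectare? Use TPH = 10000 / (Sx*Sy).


Formula: TPH = 10000 m^2/ha / (spacing_x * spacing_y)
Area per tree = 5.2 m * 2.7 m = 14.04 m^2
TPH = 10000 / 14.04 = 712 trees/ha

712


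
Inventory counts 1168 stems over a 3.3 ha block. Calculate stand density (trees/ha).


Formula: Stand Density = N_trees / Area_ha
Density = 1168 trees / 3.3 ha
Density = 354 trees/ha

354


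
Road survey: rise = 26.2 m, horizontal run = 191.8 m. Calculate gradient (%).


Formula: Gradient = rise / run * 100
Gradient = 26.2 / 191.8 * 100 = 13.7%

13.7


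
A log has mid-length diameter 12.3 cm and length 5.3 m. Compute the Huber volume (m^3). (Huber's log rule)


Huber: V = Am * L,  Am = pi*(Dm/200)^2
Am = pi*(12.3/200)^2 = 0.011882 m^2
V = 0.011882*5.3 = 0.063 m^3

0.063


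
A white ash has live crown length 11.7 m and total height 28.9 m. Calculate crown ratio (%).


Formula: Crown Ratio = (Crown Length / Total Height) * 100
CR = (11.7 m / 28.9 m) * 100
CR = 0.4048 * 100 = 40.5%

40.5


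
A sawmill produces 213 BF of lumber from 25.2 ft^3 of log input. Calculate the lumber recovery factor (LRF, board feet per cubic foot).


Formula: LRF = Lumber Output (BF) / Log Input (ft^3)
LRF = 213 BF / 25.2 ft^3
LRF = 8.45 BF/ft^3

8.45


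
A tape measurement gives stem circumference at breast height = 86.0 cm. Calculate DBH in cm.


Formula: DBH = C / pi
DBH = 86.0 / pi
pi = 3.14159...
DBH = 27.4 cm

27.4


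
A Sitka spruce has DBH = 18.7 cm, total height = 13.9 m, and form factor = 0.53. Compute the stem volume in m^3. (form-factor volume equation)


Formula: V = pi * (DBH/200)^2 * H * ff
Radius = DBH/200 = 18.7/200 = 0.0935 m
Radius^2 = 0.0935^2 = 0.00874225 m^2
V = pi * 0.00874225 * 13.9 * 0.53
V = 0.202 m^3

0.202


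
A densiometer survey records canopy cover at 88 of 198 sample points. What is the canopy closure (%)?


Formula: Canopy closure = covered points / total points * 100
Closure = 88 / 198 * 100
Closure = 0.4444 * 100 = 44.4%

44.4


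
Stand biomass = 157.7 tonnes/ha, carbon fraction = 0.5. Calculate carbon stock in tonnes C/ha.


Formula: Carbon Stock = Biomass * Carbon Fraction
C = 157.7 t/ha * 0.5
C = 78.9 t C/ha

78.9


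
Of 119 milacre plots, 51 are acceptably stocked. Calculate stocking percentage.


Formula: Stocking % = stocked plots / total plots * 100
Stocking = 51 / 119 * 100
Stocking = 0.4286 * 100 = 42.9%

42.9


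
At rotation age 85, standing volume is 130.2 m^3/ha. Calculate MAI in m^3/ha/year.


Formula: MAI = Total Volume / Stand Age
MAI = 130.2 m^3/ha / 85 years
MAI = 1.53 m^3/ha/year

1.53


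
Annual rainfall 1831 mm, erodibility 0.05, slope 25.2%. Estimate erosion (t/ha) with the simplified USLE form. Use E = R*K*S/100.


Formula: E = R * K * S / 100  (simplified USLE)
R * K = 1831 * 0.05 = 91.55
E = 91.55 * 25.2 / 100 = 23.07 t/ha

23.07


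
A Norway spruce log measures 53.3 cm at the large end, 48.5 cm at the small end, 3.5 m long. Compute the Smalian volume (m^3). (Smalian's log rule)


Smalian: V = (A1 + A2)/2 * L,  A = pi*(D/200)^2
A1 = pi*(53.3/200)^2 = 0.223123 m^2
A2 = pi*(48.5/200)^2 = 0.184745 m^2
V = (0.223123+0.184745)/2*3.5 = 0.7138 m^3

0.7138


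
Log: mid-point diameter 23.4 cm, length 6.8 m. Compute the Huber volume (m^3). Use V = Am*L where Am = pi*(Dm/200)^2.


Huber: V = Am * L,  Am = pi*(Dm/200)^2
Am = pi*(23.4/200)^2 = 0.043005 m^2
V = 0.043005*6.8 = 0.2924 m^3

0.2924


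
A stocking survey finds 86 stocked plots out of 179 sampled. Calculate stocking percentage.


Formula: Stocking % = stocked plots / total plots * 100
Stocking = 86 / 179 * 100
Stocking = 0.4804 * 100 = 48.0%

48.0


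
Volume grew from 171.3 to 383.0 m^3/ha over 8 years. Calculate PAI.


Formula: PAI = (V_T2 - V_T1) / (T2 - T1)
Volume increment = 383.0 - 171.3 = 211.7 m^3/ha
PAI = 211.7 / 8 = 26.46 m^3/ha/year

26.46


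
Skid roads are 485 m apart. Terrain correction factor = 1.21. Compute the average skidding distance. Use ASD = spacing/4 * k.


Formula: ASD = (spacing / 4) * correction
Uncorrected distance = spacing / 4 = 485 / 4 = 121.25 m
ASD = 121.25 * 1.21 = 147 m

147


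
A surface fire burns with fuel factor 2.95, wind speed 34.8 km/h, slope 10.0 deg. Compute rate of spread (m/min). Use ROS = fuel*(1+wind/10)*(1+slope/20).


Formula: ROS = fuel * (1 + wind/10) * (1 + slope/20)
Wind factor = 1 + 34.8/10 = 4.48
Slope factor = 1 + 10.0/20 = 1.5
ROS = 2.95 * 4.48 * 1.5 = 19.82 m/min

19.82


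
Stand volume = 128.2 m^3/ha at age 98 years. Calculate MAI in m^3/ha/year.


Formula: MAI = Total Volume / Stand Age
MAI = 128.2 m^3/ha / 98 years
MAI = 1.31 m^3/ha/year

1.31


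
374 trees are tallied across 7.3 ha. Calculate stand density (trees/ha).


Formula: Stand Density = N_trees / Area_ha
Density = 374 trees / 7.3 ha
Density = 51 trees/ha

51


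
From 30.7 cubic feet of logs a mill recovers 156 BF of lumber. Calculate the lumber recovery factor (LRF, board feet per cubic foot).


Formula: LRF = Lumber Output (BF) / Log Input (ft^3)
LRF = 156 BF / 30.7 ft^3
LRF = 5.08 BF/ft^3

5.08


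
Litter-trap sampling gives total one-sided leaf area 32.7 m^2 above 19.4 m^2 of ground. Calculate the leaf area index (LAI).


Formula: LAI = total leaf area / ground area  (dimensionless)
LAI = 32.7 m^2 / 19.4 m^2
LAI = 1.69

1.69


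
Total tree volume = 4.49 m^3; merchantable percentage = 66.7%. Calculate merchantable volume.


Formula: MV = V_total * (merchantable_pct / 100)
Merchantable fraction = 66.7% / 100 = 0.667
MV = 4.49 m^3 * 0.667 = 2.995 m^3

2.995


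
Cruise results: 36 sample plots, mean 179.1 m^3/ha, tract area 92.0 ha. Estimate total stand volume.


Formula: Total Volume = Mean Volume per ha * Total Area
Total Volume = 179.1 m^3/ha * 92.0 ha
Total Volume = 16477 m^3

16477


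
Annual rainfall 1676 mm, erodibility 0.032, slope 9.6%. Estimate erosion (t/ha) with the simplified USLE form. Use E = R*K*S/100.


Formula: E = R * K * S / 100  (simplified USLE)
R * K = 1676 * 0.032 = 53.632
E = 53.632 * 9.6 / 100 = 5.15 t/ha

5.15


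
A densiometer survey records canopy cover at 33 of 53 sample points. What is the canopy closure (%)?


Formula: Canopy closure = covered points / total points * 100
Closure = 33 / 53 * 100
Closure = 0.6226 * 100 = 62.3%

62.3


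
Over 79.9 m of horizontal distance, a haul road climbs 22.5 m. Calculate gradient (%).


Formula: Gradient = rise / run * 100
Gradient = 22.5 / 79.9 * 100 = 28.2%

28.2


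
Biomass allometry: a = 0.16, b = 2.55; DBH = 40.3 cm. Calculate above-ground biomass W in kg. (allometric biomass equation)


Formula: W = a * DBH^b  (allometric power law)
DBH^b = 40.3^2.55 = 12403.0321
W = 0.16 * 12403.0321 = 1984.5 kg

1984.5


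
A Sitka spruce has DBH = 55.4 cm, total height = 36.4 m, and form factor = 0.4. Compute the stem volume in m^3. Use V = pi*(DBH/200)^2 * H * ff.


Formula: V = pi * (DBH/200)^2 * H * ff
Radius = DBH/200 = 55.4/200 = 0.277 m
Radius^2 = 0.277^2 = 0.076729 m^2
V = pi * 0.076729 * 36.4 * 0.4
V = 3.51 m^3

3.51


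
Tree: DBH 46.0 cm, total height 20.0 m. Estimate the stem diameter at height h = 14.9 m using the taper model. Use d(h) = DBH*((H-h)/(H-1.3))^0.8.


Taper: d(h) = DBH * ((H - h) / (H - 1.3))^0.8
Numerator = H - h = 20.0 - 14.9 = 5.1 m
Denominator = H - 1.3 = 20.0 - 1.3 = 18.7 m
Ratio = 5.1 / 18.7 = 0.27273
d = 46.0 * 0.27273^0.8 = 16.3 cm

16.3


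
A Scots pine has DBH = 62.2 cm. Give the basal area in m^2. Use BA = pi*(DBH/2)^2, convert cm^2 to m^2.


Formula: BA = pi * (DBH/2)^2 / 10000  (cm^2 to m^2)
Radius = DBH/2 = 62.2/2 = 31.1 cm
BA = pi * 31.1^2 / 10000
   = 3038.5798 cm^2 / 10000
   = 0.3039 m^2

0.3039


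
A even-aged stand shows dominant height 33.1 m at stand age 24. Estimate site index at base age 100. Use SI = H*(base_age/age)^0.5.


Formula: SI = H_dom * (base_age / age)^0.5
Age ratio = 100 / 24 = 4.16667
sqrt(age_ratio) = 2.04124
SI = 33.1 * 2.04124 = 67.6 m

67.6


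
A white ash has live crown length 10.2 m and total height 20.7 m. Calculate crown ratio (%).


Formula: Crown Ratio = (Crown Length / Total Height) * 100
CR = (10.2 m / 20.7 m) * 100
CR = 0.4928 * 100 = 49.3%

49.3


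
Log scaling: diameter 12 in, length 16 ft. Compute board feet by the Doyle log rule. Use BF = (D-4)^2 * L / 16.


Doyle: BF = (D - 4)^2 * L / 16
Adjusted diameter = 12 - 4 = 8 in
(D-4)^2 = 8^2 = 64
BF = 64 * 16 / 16 = 64 BF

64


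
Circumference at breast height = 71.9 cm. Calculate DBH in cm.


Formula: DBH = C / pi
DBH = 71.9 / pi
pi = 3.14159...
DBH = 22.9 cm

22.9


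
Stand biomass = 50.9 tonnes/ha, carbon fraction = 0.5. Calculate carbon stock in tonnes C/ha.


Formula: Carbon Stock = Biomass * Carbon Fraction
C = 50.9 t/ha * 0.5
C = 25.5 t C/ha

25.5


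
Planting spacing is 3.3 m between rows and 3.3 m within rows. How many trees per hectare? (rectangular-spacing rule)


Formula: TPH = 10000 m^2/ha / (spacing_x * spacing_y)
Area per tree = 3.3 m * 3.3 m = 10.89 m^2
TPH = 10000 / 10.89 = 918 trees/ha

918


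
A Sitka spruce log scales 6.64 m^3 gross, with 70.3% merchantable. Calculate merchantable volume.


Formula: MV = V_total * (merchantable_pct / 100)
Merchantable fraction = 70.3% / 100 = 0.703
MV = 6.64 m^3 * 0.703 = 4.668 m^3

4.668


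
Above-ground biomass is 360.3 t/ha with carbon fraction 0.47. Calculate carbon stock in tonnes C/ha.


Formula: Carbon Stock = Biomass * Carbon Fraction
C = 360.3 t/ha * 0.47
C = 169.3 t C/ha

169.3


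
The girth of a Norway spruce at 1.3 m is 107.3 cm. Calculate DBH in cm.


Formula: DBH = C / pi
DBH = 107.3 / pi
pi = 3.14159...
DBH = 34.2 cm

34.2


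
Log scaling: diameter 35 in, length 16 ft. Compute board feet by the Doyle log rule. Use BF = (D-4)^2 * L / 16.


Doyle: BF = (D - 4)^2 * L / 16
Adjusted diameter = 35 - 4 = 31 in
(D-4)^2 = 31^2 = 961
BF = 961 * 16 / 16 = 961 BF

961


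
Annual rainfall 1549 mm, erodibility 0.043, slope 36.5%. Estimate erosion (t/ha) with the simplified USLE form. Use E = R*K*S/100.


Formula: E = R * K * S / 100  (simplified USLE)
R * K = 1549 * 0.043 = 66.607
E = 66.607 * 36.5 / 100 = 24.31 t/ha

24.31


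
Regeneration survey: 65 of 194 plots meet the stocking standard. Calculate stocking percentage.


Formula: Stocking % = stocked plots / total plots * 100
Stocking = 65 / 194 * 100
Stocking = 0.3351 * 100 = 33.5%

33.5


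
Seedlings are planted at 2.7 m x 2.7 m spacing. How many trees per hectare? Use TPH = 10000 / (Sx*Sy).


Formula: TPH = 10000 m^2/ha / (spacing_x * spacing_y)
Area per tree = 2.7 m * 2.7 m = 7.29 m^2
TPH = 10000 / 7.29 = 1372 trees/ha

1372


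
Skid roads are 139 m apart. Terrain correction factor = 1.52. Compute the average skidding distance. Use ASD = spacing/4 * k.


Formula: ASD = (spacing / 4) * correction
Uncorrected distance = spacing / 4 = 139 / 4 = 34.75 m
ASD = 34.75 * 1.52 = 53 m

53


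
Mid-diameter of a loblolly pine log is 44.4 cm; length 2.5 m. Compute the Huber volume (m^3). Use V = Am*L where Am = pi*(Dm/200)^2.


Huber: V = Am * L,  Am = pi*(Dm/200)^2
Am = pi*(44.4/200)^2 = 0.15483 m^2
V = 0.15483*2.5 = 0.3871 m^3

0.3871


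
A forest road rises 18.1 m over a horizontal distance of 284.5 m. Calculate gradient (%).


Formula: Gradient = rise / run * 100
Gradient = 18.1 / 284.5 * 100 = 6.4%

6.4


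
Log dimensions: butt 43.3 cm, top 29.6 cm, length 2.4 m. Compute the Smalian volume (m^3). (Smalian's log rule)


Smalian: V = (A1 + A2)/2 * L,  A = pi*(D/200)^2
A1 = pi*(43.3/200)^2 = 0.147254 m^2
A2 = pi*(29.6/200)^2 = 0.068813 m^2
V = (0.147254+0.068813)/2*2.4 = 0.2593 m^3

0.2593


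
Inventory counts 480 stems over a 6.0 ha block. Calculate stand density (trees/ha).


Formula: Stand Density = N_trees / Area_ha
Density = 480 trees / 6.0 ha
Density = 80 trees/ha

80


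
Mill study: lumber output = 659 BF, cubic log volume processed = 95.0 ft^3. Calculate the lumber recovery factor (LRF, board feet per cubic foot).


Formula: LRF = Lumber Output (BF) / Log Input (ft^3)
LRF = 659 BF / 95.0 ft^3
LRF = 6.94 BF/ft^3

6.94


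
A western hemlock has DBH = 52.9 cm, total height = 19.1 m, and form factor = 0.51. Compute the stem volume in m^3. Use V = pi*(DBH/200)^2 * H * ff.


Formula: V = pi * (DBH/200)^2 * H * ff
Radius = DBH/200 = 52.9/200 = 0.2645 m
Radius^2 = 0.2645^2 = 0.06996025 m^2
V = pi * 0.06996025 * 19.1 * 0.51
V = 2.141 m^3

2.141


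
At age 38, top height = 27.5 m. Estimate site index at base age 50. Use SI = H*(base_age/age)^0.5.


Formula: SI = H_dom * (base_age / age)^0.5
Age ratio = 50 / 38 = 1.31579
sqrt(age_ratio) = 1.14708
SI = 27.5 * 1.14708 = 31.5 m

31.5


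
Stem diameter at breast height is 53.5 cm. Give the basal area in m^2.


Formula: BA = pi * (DBH/2)^2 / 10000  (cm^2 to m^2)
Radius = DBH/2 = 53.5/2 = 26.75 cm
BA = pi * 26.75^2 / 10000
   = 2248.0059 cm^2 / 10000
   = 0.2248 m^2

0.2248


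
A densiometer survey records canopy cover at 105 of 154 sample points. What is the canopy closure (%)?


Formula: Canopy closure = covered points / total points * 100
Closure = 105 / 154 * 100
Closure = 0.6818 * 100 = 68.2%

68.2


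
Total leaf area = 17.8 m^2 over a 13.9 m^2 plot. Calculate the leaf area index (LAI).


Formula: LAI = total leaf area / ground area  (dimensionless)
LAI = 17.8 m^2 / 13.9 m^2
LAI = 1.28

1.28


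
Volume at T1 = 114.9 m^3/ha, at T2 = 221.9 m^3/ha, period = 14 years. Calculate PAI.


Formula: PAI = (V_T2 - V_T1) / (T2 - T1)
Volume increment = 221.9 - 114.9 = 107.0 m^3/ha
PAI = 107.0 / 14 = 7.64 m^3/ha/year

7.64


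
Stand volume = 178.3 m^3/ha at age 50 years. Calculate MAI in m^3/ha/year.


Formula: MAI = Total Volume / Stand Age
MAI = 178.3 m^3/ha / 50 years
MAI = 3.57 m^3/ha/year

3.57


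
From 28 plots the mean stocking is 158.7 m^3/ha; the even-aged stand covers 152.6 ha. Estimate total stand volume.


Formula: Total Volume = Mean Volume per ha * Total Area
Total Volume = 158.7 m^3/ha * 152.6 ha
Total Volume = 24218 m^3

24218


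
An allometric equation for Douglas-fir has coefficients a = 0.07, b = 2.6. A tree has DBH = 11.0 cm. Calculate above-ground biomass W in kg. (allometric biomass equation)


Formula: W = a * DBH^b  (allometric power law)
DBH^b = 11.0^2.6 = 510.0597
W = 0.07 * 510.0597 = 35.7 kg

35.7


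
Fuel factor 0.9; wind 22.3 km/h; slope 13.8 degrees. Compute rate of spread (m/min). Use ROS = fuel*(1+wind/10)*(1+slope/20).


Formula: ROS = fuel * (1 + wind/10) * (1 + slope/20)
Wind factor = 1 + 22.3/10 = 3.23
Slope factor = 1 + 13.8/20 = 1.69
ROS = 0.9 * 3.23 * 1.69 = 4.91 m/min

4.91


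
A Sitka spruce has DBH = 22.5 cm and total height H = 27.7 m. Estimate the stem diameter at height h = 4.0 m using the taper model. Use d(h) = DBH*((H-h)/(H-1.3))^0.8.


Taper: d(h) = DBH * ((H - h) / (H - 1.3))^0.8
Numerator = H - h = 27.7 - 4.0 = 23.7 m
Denominator = H - 1.3 = 27.7 - 1.3 = 26.4 m
Ratio = 23.7 / 26.4 = 0.89773
d = 22.5 * 0.89773^0.8 = 20.6 cm

20.6


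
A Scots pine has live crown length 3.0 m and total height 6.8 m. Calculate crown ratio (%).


Formula: Crown Ratio = (Crown Length / Total Height) * 100
CR = (3.0 m / 6.8 m) * 100
CR = 0.4412 * 100 = 44.1%

44.1


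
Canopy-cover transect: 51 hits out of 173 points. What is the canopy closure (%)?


Formula: Canopy closure = covered points / total points * 100
Closure = 51 / 173 * 100
Closure = 0.2948 * 100 = 29.5%

29.5


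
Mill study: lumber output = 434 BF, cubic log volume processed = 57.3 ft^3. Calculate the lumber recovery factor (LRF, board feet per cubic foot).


Formula: LRF = Lumber Output (BF) / Log Input (ft^3)
LRF = 434 BF / 57.3 ft^3
LRF = 7.57 BF/ft^3

7.57


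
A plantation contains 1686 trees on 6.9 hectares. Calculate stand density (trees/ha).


Formula: Stand Density = N_trees / Area_ha
Density = 1686 trees / 6.9 ha
Density = 244 trees/ha

244


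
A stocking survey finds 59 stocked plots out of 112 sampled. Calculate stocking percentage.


Formula: Stocking % = stocked plots / total plots * 100
Stocking = 59 / 112 * 100
Stocking = 0.5268 * 100 = 52.7%

52.7


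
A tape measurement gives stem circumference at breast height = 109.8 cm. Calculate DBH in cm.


Formula: DBH = C / pi
DBH = 109.8 / pi
pi = 3.14159...
DBH = 35.0 cm

35.0


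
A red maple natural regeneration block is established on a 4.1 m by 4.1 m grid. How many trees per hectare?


Formula: TPH = 10000 m^2/ha / (spacing_x * spacing_y)
Area per tree = 4.1 m * 4.1 m = 16.81 m^2
TPH = 10000 / 16.81 = 595 trees/ha

595


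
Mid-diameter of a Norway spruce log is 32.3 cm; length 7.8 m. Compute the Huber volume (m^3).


Huber: V = Am * L,  Am = pi*(Dm/200)^2
Am = pi*(32.3/200)^2 = 0.08194 m^2
V = 0.08194*7.8 = 0.6391 m^3

0.6391


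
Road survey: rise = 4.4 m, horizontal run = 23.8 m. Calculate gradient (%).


Formula: Gradient = rise / run * 100
Gradient = 4.4 / 23.8 * 100 = 18.5%

18.5


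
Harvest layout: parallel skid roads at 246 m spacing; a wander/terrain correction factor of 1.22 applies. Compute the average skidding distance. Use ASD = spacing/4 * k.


Formula: ASD = (spacing / 4) * correction
Uncorrected distance = spacing / 4 = 246 / 4 = 61.5 m
ASD = 61.5 * 1.22 = 75 m

75


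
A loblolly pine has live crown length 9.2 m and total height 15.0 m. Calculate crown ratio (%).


Formula: Crown Ratio = (Crown Length / Total Height) * 100
CR = (9.2 m / 15.0 m) * 100
CR = 0.6133 * 100 = 61.3%

61.3


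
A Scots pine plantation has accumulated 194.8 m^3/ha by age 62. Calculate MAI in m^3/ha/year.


Formula: MAI = Total Volume / Stand Age
MAI = 194.8 m^3/ha / 62 years
MAI = 3.14 m^3/ha/year

3.14


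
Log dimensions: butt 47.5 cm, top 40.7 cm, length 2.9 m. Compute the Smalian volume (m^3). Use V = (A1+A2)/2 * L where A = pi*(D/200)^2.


Smalian: V = (A1 + A2)/2 * L,  A = pi*(D/200)^2
A1 = pi*(47.5/200)^2 = 0.177205 m^2
A2 = pi*(40.7/200)^2 = 0.1301 m^2
V = (0.177205+0.1301)/2*2.9 = 0.4456 m^3

0.4456


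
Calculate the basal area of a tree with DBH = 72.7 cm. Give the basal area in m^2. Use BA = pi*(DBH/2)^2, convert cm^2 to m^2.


Formula: BA = pi * (DBH/2)^2 / 10000  (cm^2 to m^2)
Radius = DBH/2 = 72.7/2 = 36.35 cm
BA = pi * 36.35^2 / 10000
   = 4151.0571 cm^2 / 10000
   = 0.4151 m^2

0.4151


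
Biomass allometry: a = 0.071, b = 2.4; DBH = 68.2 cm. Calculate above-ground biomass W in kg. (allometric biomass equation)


Formula: W = a * DBH^b  (allometric power law)
DBH^b = 68.2^2.4 = 25181.5523
W = 0.071 * 25181.5523 = 1787.9 kg

1787.9


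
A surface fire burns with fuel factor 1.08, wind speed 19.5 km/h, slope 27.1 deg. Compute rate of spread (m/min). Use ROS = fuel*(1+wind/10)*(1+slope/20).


Formula: ROS = fuel * (1 + wind/10) * (1 + slope/20)
Wind factor = 1 + 19.5/10 = 2.95
Slope factor = 1 + 27.1/20 = 2.355
ROS = 1.08 * 2.95 * 2.355 = 7.5 m/min

7.5


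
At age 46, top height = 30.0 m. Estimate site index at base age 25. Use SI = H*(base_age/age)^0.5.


Formula: SI = H_dom * (base_age / age)^0.5
Age ratio = 25 / 46 = 0.54348
sqrt(age_ratio) = 0.73721
SI = 30.0 * 0.73721 = 22.1 m

22.1


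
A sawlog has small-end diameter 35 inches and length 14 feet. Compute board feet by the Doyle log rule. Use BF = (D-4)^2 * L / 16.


Doyle: BF = (D - 4)^2 * L / 16
Adjusted diameter = 35 - 4 = 31 in
(D-4)^2 = 31^2 = 961
BF = 961 * 14 / 16 = 841 BF

841


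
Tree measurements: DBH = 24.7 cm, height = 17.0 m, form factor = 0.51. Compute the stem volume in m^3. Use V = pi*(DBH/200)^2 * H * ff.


Formula: V = pi * (DBH/200)^2 * H * ff
Radius = DBH/200 = 24.7/200 = 0.1235 m
Radius^2 = 0.1235^2 = 0.01525225 m^2
V = pi * 0.01525225 * 17.0 * 0.51
V = 0.415 m^3

0.415


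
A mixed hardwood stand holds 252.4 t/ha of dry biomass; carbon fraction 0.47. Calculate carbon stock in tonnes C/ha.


Formula: Carbon Stock = Biomass * Carbon Fraction
C = 252.4 t/ha * 0.47
C = 118.6 t C/ha

118.6


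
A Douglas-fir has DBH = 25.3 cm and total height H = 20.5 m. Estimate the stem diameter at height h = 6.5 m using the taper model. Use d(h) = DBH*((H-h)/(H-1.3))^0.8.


Taper: d(h) = DBH * ((H - h) / (H - 1.3))^0.8
Numerator = H - h = 20.5 - 6.5 = 14.0 m
Denominator = H - 1.3 = 20.5 - 1.3 = 19.2 m
Ratio = 14.0 / 19.2 = 0.72917
d = 25.3 * 0.72917^0.8 = 19.7 cm

19.7


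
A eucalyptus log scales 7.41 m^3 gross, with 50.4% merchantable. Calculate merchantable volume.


Formula: MV = V_total * (merchantable_pct / 100)
Merchantable fraction = 50.4% / 100 = 0.504
MV = 7.41 m^3 * 0.504 = 3.735 m^3

3.735


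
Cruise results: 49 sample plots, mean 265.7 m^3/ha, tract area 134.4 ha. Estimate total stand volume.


Formula: Total Volume = Mean Volume per ha * Total Area
Total Volume = 265.7 m^3/ha * 134.4 ha
Total Volume = 35710 m^3

35710


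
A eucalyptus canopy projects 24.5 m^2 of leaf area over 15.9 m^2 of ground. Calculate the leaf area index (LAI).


Formula: LAI = total leaf area / ground area  (dimensionless)
LAI = 24.5 m^2 / 15.9 m^2
LAI = 1.54

1.54


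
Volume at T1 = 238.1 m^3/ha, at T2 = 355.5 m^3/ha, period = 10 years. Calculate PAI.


Formula: PAI = (V_T2 - V_T1) / (T2 - T1)
Volume increment = 355.5 - 238.1 = 117.4 m^3/ha
PAI = 117.4 / 10 = 11.74 m^3/ha/year

11.74


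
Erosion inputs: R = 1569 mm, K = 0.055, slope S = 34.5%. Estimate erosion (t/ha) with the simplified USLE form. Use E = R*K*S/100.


Formula: E = R * K * S / 100  (simplified USLE)
R * K = 1569 * 0.055 = 86.295
E = 86.295 * 34.5 / 100 = 29.77 t/ha

29.77


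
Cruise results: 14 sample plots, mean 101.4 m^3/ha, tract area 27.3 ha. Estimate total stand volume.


Formula: Total Volume = Mean Volume per ha * Total Area
Total Volume = 101.4 m^3/ha * 27.3 ha
Total Volume = 2768 m^3

2768


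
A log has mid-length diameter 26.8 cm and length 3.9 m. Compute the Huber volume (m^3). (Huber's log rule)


Huber: V = Am * L,  Am = pi*(Dm/200)^2
Am = pi*(26.8/200)^2 = 0.05641 m^2
V = 0.05641*3.9 = 0.22 m^3

0.22


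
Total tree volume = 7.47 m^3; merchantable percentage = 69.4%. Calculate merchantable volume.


Formula: MV = V_total * (merchantable_pct / 100)
Merchantable fraction = 69.4% / 100 = 0.694
MV = 7.47 m^3 * 0.694 = 5.184 m^3

5.184


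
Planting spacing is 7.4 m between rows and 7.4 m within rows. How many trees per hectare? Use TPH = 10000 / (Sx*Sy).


Formula: TPH = 10000 m^2/ha / (spacing_x * spacing_y)
Area per tree = 7.4 m * 7.4 m = 54.76 m^2
TPH = 10000 / 54.76 = 183 trees/ha

183


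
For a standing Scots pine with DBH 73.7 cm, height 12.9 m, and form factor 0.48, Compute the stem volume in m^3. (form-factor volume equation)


Formula: V = pi * (DBH/200)^2 * H * ff
Radius = DBH/200 = 73.7/200 = 0.3685 m
Radius^2 = 0.3685^2 = 0.13579225 m^2
V = pi * 0.13579225 * 12.9 * 0.48
V = 2.642 m^3

2.642


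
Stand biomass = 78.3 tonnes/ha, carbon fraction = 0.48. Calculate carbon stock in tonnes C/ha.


Formula: Carbon Stock = Biomass * Carbon Fraction
C = 78.3 t/ha * 0.48
C = 37.6 t C/ha

37.6


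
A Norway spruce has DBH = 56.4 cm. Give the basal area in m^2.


Formula: BA = pi * (DBH/2)^2 / 10000  (cm^2 to m^2)
Radius = DBH/2 = 56.4/2 = 28.2 cm
BA = pi * 28.2^2 / 10000
   = 2498.3201 cm^2 / 10000
   = 0.2498 m^2

0.2498


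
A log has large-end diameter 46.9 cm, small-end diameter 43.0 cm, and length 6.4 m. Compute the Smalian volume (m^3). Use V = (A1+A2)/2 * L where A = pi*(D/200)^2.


Smalian: V = (A1 + A2)/2 * L,  A = pi*(D/200)^2
A1 = pi*(46.9/200)^2 = 0.172757 m^2
A2 = pi*(43.0/200)^2 = 0.14522 m^2
V = (0.172757+0.14522)/2*6.4 = 1.0175 m^3

1.0175


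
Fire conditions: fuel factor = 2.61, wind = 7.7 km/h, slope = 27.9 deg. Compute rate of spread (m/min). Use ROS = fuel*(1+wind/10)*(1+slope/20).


Formula: ROS = fuel * (1 + wind/10) * (1 + slope/20)
Wind factor = 1 + 7.7/10 = 1.77
Slope factor = 1 + 27.9/20 = 2.395
ROS = 2.61 * 1.77 * 2.395 = 11.06 m/min

11.06


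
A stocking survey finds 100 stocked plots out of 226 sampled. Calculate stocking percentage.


Formula: Stocking % = stocked plots / total plots * 100
Stocking = 100 / 226 * 100
Stocking = 0.4425 * 100 = 44.2%

44.2


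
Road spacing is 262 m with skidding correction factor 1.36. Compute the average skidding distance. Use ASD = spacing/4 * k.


Formula: ASD = (spacing / 4) * correction
Uncorrected distance = spacing / 4 = 262 / 4 = 65.5 m
ASD = 65.5 * 1.36 = 89 m

89


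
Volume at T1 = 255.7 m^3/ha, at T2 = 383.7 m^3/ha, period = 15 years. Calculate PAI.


Formula: PAI = (V_T2 - V_T1) / (T2 - T1)
Volume increment = 383.7 - 255.7 = 128.0 m^3/ha
PAI = 128.0 / 15 = 8.53 m^3/ha/year

8.53
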